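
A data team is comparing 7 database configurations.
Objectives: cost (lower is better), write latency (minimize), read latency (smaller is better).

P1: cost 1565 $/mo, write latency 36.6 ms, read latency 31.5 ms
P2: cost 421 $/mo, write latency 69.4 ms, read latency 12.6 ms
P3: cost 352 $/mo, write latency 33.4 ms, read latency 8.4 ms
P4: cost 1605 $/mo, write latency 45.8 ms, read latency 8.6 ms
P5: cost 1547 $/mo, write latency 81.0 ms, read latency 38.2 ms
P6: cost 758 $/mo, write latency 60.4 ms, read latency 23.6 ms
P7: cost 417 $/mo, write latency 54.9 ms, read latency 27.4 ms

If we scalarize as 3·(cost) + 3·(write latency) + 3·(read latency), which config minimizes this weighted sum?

P1: 3·1565 + 3·36.6 + 3·31.5 = 4899.3
P2: 3·421 + 3·69.4 + 3·12.6 = 1509.0
P3: 3·352 + 3·33.4 + 3·8.4 = 1181.4
P4: 3·1605 + 3·45.8 + 3·8.6 = 4978.2
P5: 3·1547 + 3·81.0 + 3·38.2 = 4998.6
P6: 3·758 + 3·60.4 + 3·23.6 = 2526.0
P7: 3·417 + 3·54.9 + 3·27.4 = 1497.9
Lowest: P3 at 1181.4.

P3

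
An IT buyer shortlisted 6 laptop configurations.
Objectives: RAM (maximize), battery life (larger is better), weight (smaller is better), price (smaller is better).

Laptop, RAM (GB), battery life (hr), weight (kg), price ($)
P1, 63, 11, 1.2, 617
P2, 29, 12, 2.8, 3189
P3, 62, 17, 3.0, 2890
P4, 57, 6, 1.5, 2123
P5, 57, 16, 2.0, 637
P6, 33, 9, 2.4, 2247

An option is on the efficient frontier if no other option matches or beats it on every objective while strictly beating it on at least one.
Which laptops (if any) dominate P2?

P5

P5: RAM 57≥29, battery life 16≥12, weight 2.0≤2.8, price 637≤3189 — dominates P2.
Others (P1, P3, P4, P6) are each worse than P2 on at least one objective.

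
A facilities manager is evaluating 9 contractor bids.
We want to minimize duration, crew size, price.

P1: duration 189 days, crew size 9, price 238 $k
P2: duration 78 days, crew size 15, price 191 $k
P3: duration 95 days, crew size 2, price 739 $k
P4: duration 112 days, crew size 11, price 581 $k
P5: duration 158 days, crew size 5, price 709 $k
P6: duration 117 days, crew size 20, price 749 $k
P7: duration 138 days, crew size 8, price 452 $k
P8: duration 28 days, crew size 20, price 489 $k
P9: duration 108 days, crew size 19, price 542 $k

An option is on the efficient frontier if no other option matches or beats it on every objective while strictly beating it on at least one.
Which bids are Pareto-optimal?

P1: not dominated.
P2: not dominated (best price).
P3: not dominated (best crew size).
P4: not dominated.
P5: not dominated.
P6: dominated by P2 (duration 78≤117, crew size 15≤20, price 191≤749).
P7: not dominated.
P8: not dominated (best duration).
P9: dominated by P2 (duration 78≤108, crew size 15≤19, price 191≤542).

P1, P2, P3, P4, P5, P7, P8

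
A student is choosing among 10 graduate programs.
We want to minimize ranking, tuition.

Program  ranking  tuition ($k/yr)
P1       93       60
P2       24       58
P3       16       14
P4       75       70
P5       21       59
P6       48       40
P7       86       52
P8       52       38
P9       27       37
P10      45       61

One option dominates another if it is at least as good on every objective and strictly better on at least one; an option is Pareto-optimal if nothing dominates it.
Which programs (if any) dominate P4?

P2: ranking 24≤75, tuition 58≤70 — dominates P4.
P3: ranking 16≤75, tuition 14≤70 — dominates P4.
P5: ranking 21≤75, tuition 59≤70 — dominates P4.
P6: ranking 48≤75, tuition 40≤70 — dominates P4.
P8: ranking 52≤75, tuition 38≤70 — dominates P4.
P9: ranking 27≤75, tuition 37≤70 — dominates P4.
P10: ranking 45≤75, tuition 61≤70 — dominates P4.
Others (P1, P7) are each worse than P4 on at least one objective.

P2, P3, P5, P6, P8, P9, P10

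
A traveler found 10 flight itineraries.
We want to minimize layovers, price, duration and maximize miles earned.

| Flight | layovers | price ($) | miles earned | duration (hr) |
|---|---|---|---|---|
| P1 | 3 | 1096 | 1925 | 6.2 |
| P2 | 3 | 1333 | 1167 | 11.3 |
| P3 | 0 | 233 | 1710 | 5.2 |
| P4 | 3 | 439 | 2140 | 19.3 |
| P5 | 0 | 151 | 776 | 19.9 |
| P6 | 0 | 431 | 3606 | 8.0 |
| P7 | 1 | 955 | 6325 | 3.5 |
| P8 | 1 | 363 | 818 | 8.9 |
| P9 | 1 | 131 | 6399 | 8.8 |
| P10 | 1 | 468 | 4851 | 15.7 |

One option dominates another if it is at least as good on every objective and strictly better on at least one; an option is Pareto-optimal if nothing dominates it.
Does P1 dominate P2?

Yes

P1 vs P2: layovers 3≤3, price 1096≤1333, miles earned 1925≥1167, duration 6.2≤11.3 — P1 is at least as good on every objective with at least one strict improvement.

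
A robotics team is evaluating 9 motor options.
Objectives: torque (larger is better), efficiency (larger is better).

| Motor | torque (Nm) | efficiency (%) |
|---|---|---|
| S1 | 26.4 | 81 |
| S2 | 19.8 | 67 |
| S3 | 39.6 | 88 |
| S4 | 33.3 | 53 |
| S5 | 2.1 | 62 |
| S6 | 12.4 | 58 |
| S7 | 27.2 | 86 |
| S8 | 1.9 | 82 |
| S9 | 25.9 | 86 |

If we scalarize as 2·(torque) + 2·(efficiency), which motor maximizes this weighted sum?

S1: 2·26.4 + 2·81 = 214.8
S2: 2·19.8 + 2·67 = 173.6
S3: 2·39.6 + 2·88 = 255.2
S4: 2·33.3 + 2·53 = 172.6
S5: 2·2.1 + 2·62 = 128.2
S6: 2·12.4 + 2·58 = 140.8
S7: 2·27.2 + 2·86 = 226.4
S8: 2·1.9 + 2·82 = 167.8
S9: 2·25.9 + 2·86 = 223.8
Highest: S3 at 255.2.

S3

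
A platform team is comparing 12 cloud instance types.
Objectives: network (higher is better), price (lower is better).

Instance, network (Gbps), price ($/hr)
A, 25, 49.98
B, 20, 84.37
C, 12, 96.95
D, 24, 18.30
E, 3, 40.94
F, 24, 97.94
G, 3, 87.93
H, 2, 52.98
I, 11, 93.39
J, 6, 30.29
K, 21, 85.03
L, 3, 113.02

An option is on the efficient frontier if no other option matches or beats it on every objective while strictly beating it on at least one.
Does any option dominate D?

No

A: worse on price (49.98 vs 18.30).
B: worse on network (20 vs 24).
C: worse on network (12 vs 24).
E: worse on network (3 vs 24).
F: worse on price (97.94 vs 18.30).
G: worse on network (3 vs 24).
H: worse on network (2 vs 24).
I: worse on network (11 vs 24).
J: worse on network (6 vs 24).
K: worse on network (21 vs 24).
L: worse on network (3 vs 24).
No option is at least as good as D on every objective and strictly better on one.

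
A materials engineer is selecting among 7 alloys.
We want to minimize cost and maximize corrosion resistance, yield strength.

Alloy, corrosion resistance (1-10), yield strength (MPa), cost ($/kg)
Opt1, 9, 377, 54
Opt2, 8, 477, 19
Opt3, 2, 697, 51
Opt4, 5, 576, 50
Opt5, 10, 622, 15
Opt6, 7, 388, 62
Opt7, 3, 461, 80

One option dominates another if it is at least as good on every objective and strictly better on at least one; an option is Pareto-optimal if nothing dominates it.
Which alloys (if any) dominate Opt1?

Opt5: corrosion resistance 10≥9, yield strength 622≥377, cost 15≤54 — dominates Opt1.
Others (Opt2, Opt3, Opt4, Opt6, Opt7) are each worse than Opt1 on at least one objective.

Opt5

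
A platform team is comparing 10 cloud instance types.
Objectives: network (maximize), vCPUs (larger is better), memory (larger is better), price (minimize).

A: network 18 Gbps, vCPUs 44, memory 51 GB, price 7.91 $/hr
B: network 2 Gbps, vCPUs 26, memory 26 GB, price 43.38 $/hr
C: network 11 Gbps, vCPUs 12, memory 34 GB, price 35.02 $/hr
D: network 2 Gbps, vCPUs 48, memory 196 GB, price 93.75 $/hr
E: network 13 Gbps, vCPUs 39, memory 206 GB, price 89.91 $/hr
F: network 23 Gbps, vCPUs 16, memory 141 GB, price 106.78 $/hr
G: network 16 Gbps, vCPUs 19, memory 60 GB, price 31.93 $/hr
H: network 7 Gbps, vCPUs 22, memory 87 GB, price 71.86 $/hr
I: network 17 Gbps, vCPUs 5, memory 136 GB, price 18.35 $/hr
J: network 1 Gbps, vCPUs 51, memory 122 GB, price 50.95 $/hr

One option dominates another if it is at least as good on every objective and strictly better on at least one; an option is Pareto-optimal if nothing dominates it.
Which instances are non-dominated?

A, D, E, F, G, H, I, J

A: not dominated (best price).
B: dominated by A (network 18≥2, vCPUs 44≥26, memory 51≥26, price 7.91≤43.38).
C: dominated by A (network 18≥11, vCPUs 44≥12, memory 51≥34, price 7.91≤35.02).
D: not dominated.
E: not dominated (best memory).
F: not dominated (best network).
G: not dominated.
H: not dominated.
I: not dominated.
J: not dominated (best vCPUs).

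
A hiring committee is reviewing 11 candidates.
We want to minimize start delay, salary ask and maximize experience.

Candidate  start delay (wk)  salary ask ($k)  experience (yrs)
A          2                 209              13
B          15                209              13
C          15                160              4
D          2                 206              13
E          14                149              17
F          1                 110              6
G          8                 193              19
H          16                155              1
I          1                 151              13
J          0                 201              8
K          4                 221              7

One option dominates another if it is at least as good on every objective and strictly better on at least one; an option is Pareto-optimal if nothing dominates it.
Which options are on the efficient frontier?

E, F, G, I, J

A: dominated by D (start delay 2≤2, salary ask 206≤209, experience 13≥13).
B: dominated by A (start delay 2≤15, salary ask 209≤209, experience 13≥13).
C: dominated by E (start delay 14≤15, salary ask 149≤160, experience 17≥4).
D: dominated by I (start delay 1≤2, salary ask 151≤206, experience 13≥13).
E: not dominated.
F: not dominated (best salary ask).
G: not dominated (best experience).
H: dominated by E (start delay 14≤16, salary ask 149≤155, experience 17≥1).
I: not dominated.
J: not dominated (best start delay).
K: dominated by A (start delay 2≤4, salary ask 209≤221, experience 13≥7).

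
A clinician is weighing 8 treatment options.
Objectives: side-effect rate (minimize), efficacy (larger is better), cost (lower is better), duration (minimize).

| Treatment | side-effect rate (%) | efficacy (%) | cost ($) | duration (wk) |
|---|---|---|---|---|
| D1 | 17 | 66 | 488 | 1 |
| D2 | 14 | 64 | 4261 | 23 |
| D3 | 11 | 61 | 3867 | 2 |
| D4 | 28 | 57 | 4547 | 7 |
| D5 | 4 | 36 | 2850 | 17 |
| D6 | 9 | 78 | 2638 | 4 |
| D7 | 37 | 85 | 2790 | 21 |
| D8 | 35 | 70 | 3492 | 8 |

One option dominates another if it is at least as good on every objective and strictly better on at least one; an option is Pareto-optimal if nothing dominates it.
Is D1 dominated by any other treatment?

No

D2: worse on efficacy (64 vs 66).
D3: worse on efficacy (61 vs 66).
D4: worse on side-effect rate (28 vs 17).
D5: worse on efficacy (36 vs 66).
D6: worse on cost (2638 vs 488).
D7: worse on side-effect rate (37 vs 17).
D8: worse on side-effect rate (35 vs 17).
No option is at least as good as D1 on every objective and strictly better on one.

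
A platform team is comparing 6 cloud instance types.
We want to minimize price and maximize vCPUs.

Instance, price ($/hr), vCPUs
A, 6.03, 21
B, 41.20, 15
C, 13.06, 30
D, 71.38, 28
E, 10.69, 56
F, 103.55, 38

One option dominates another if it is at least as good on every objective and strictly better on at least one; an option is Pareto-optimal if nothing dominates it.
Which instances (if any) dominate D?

C, E

C: price 13.06≤71.38, vCPUs 30≥28 — dominates D.
E: price 10.69≤71.38, vCPUs 56≥28 — dominates D.
Others (A, B, F) are each worse than D on at least one objective.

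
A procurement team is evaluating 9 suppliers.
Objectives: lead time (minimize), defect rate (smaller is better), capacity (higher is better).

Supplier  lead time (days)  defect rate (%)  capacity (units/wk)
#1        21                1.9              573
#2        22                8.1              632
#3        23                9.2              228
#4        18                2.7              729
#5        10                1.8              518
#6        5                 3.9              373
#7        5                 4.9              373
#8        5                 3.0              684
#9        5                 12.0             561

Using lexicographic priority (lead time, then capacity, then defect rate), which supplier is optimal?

First minimize lead time: best is 5, kept {#6, #7, #8, #9}.
Then maximize capacity: best is 684, kept {#8}.

#8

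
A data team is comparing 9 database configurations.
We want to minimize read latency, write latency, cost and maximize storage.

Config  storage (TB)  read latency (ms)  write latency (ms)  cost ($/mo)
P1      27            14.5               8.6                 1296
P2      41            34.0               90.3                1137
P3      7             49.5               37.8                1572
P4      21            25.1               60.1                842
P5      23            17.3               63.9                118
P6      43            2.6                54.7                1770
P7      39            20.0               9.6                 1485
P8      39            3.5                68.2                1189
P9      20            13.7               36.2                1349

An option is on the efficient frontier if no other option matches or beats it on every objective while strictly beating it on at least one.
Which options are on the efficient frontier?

P1: not dominated (best write latency).
P2: not dominated.
P3: dominated by P1 (storage 27≥7, read latency 14.5≤49.5, write latency 8.6≤37.8, cost 1296≤1572).
P4: not dominated.
P5: not dominated (best cost).
P6: not dominated (best storage).
P7: not dominated.
P8: not dominated.
P9: not dominated.

P1, P2, P4, P5, P6, P7, P8, P9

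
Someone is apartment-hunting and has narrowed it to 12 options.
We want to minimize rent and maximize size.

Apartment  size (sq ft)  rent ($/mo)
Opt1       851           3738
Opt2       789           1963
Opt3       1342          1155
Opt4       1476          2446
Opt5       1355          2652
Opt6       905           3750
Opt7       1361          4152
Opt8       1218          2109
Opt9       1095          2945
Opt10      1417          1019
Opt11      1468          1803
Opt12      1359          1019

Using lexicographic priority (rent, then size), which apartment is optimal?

First minimize rent: best is 1019, kept {Opt10, Opt12}.
Then maximize size: best is 1417, kept {Opt10}.

Opt10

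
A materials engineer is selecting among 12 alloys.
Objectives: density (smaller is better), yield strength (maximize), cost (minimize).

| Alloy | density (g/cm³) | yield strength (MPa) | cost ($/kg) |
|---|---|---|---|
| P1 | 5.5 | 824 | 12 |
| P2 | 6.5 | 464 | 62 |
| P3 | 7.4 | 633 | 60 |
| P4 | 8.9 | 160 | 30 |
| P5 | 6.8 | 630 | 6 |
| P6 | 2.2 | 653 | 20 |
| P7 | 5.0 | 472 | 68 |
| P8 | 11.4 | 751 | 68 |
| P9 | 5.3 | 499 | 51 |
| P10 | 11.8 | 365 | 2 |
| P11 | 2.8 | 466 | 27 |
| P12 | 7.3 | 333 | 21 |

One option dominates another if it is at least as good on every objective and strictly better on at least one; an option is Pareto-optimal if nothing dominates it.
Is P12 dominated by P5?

Yes

P5 vs P12: density 6.8≤7.3, yield strength 630≥333, cost 6≤21 — P5 is at least as good on every objective with at least one strict improvement.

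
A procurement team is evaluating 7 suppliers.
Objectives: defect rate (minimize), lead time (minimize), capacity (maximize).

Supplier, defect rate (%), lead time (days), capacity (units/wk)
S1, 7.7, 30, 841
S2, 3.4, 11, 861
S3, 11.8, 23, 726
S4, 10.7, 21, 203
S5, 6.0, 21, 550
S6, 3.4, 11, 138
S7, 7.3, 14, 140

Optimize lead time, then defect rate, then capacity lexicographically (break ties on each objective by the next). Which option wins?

First minimize lead time: best is 11, kept {S2, S6}.
Then minimize defect rate: best is 3.4, kept {S2, S6}.
Then maximize capacity: best is 861, kept {S2}.

S2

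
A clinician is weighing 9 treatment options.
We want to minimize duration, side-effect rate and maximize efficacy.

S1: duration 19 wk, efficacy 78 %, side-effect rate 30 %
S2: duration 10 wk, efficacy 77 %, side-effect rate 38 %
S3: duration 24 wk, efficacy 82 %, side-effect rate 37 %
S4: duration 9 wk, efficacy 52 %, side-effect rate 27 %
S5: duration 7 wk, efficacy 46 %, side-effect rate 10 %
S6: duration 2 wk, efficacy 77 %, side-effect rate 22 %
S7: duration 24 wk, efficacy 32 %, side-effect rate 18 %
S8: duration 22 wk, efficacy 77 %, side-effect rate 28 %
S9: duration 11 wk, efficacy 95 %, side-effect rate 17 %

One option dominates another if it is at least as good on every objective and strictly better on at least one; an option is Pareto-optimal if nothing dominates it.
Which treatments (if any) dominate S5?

none

S1: worse on duration (19 vs 7).
S2: worse on duration (10 vs 7).
S3: worse on duration (24 vs 7).
S4: worse on duration (9 vs 7).
S6: worse on side-effect rate (22 vs 10).
S7: worse on duration (24 vs 7).
S8: worse on duration (22 vs 7).
S9: worse on duration (11 vs 7).
No option dominates S5.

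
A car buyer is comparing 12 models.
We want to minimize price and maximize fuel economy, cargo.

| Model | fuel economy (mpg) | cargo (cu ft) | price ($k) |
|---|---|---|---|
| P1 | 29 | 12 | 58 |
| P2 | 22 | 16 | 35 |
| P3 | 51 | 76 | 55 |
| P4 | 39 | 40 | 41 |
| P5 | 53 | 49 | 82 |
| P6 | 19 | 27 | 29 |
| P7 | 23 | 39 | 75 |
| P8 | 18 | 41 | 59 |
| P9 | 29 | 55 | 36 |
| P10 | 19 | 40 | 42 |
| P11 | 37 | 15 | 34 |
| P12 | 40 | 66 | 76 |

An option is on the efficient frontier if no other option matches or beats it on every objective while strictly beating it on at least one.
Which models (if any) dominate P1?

P3: fuel economy 51≥29, cargo 76≥12, price 55≤58 — dominates P1.
P4: fuel economy 39≥29, cargo 40≥12, price 41≤58 — dominates P1.
P9: fuel economy 29≥29, cargo 55≥12, price 36≤58 — dominates P1.
P11: fuel economy 37≥29, cargo 15≥12, price 34≤58 — dominates P1.
Others (P2, P5, P6, P7, P8, P10, P12) are each worse than P1 on at least one objective.

P3, P4, P9, P11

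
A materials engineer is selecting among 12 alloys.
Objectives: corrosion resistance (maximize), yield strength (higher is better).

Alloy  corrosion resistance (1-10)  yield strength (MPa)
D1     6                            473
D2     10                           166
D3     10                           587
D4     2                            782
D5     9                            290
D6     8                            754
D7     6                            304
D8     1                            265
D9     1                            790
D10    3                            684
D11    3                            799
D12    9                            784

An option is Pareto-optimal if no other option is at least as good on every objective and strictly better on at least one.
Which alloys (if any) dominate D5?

D3, D12

D3: corrosion resistance 10≥9, yield strength 587≥290 — dominates D5.
D12: corrosion resistance 9≥9, yield strength 784≥290 — dominates D5.
Others (D1, D2, D4, D6, D7, D8, D9, D10, D11) are each worse than D5 on at least one objective.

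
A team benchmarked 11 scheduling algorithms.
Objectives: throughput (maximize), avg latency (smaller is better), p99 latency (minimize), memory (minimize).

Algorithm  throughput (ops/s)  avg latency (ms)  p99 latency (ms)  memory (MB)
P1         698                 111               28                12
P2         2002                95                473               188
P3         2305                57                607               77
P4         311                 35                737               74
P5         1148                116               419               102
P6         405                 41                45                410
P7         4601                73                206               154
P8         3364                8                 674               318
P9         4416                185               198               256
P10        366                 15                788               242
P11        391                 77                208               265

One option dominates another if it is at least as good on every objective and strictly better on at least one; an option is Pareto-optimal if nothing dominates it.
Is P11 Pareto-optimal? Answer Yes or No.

P7 vs P11: throughput 4601≥391, avg latency 73≤77, p99 latency 206≤208, memory 154≤265 — P7 is at least as good on every objective and strictly better on at least one, so P7 dominates P11.

No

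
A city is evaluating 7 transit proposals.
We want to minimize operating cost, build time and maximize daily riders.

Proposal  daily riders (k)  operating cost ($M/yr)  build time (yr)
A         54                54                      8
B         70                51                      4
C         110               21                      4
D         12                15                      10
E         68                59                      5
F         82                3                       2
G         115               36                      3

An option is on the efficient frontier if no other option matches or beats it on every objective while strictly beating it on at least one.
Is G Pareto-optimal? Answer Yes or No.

Yes

A: worse on daily riders (54 vs 115).
B: worse on daily riders (70 vs 115).
C: worse on daily riders (110 vs 115).
D: worse on daily riders (12 vs 115).
E: worse on daily riders (68 vs 115).
F: worse on daily riders (82 vs 115).
No option is at least as good as G on every objective and strictly better on one.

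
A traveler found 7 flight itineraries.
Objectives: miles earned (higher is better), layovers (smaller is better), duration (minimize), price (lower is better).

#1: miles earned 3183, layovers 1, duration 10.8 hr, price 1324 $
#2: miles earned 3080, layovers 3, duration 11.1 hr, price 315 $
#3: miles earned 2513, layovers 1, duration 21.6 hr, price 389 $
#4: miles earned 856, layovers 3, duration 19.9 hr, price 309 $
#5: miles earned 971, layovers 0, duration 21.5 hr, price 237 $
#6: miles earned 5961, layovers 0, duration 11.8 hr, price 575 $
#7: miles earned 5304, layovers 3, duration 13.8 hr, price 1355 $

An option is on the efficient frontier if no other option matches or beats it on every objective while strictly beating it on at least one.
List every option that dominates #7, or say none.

#6: miles earned 5961≥5304, layovers 0≤3, duration 11.8≤13.8, price 575≤1355 — dominates #7.
Others (#1, #2, #3, #4, #5) are each worse than #7 on at least one objective.

#6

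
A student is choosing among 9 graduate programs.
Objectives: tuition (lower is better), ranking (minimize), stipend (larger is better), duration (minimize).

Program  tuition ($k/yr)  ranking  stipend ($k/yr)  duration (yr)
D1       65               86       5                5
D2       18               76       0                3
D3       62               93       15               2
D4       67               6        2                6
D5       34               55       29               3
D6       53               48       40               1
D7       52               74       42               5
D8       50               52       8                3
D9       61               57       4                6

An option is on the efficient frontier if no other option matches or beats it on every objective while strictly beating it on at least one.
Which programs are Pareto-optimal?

D2, D4, D5, D6, D7, D8

D1: dominated by D5 (tuition 34≤65, ranking 55≤86, stipend 29≥5, duration 3≤5).
D2: not dominated (best tuition).
D3: dominated by D6 (tuition 53≤62, ranking 48≤93, stipend 40≥15, duration 1≤2).
D4: not dominated (best ranking).
D5: not dominated.
D6: not dominated (best duration).
D7: not dominated (best stipend).
D8: not dominated.
D9: dominated by D5 (tuition 34≤61, ranking 55≤57, stipend 29≥4, duration 3≤6).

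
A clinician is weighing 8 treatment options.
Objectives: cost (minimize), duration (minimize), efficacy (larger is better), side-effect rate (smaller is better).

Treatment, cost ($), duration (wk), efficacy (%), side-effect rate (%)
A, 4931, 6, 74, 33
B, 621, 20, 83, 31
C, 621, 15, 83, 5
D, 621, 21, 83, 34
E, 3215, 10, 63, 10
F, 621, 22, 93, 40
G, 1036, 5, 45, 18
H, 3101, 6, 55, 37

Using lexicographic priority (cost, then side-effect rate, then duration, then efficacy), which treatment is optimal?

C

First minimize cost: best is 621, kept {B, C, D, F}.
Then minimize side-effect rate: best is 5, kept {C}.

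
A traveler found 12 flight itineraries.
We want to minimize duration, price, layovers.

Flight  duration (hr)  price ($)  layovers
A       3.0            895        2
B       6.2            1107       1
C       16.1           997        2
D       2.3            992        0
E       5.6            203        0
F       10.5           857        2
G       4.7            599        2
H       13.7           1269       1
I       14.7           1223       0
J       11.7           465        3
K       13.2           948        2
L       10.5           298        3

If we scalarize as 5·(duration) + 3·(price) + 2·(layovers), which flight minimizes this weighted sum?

A: 5·3.0 + 3·895 + 2·2 = 2704.0
B: 5·6.2 + 3·1107 + 2·1 = 3354.0
C: 5·16.1 + 3·997 + 2·2 = 3075.5
D: 5·2.3 + 3·992 + 2·0 = 2987.5
E: 5·5.6 + 3·203 + 2·0 = 637.0
F: 5·10.5 + 3·857 + 2·2 = 2627.5
G: 5·4.7 + 3·599 + 2·2 = 1824.5
H: 5·13.7 + 3·1269 + 2·1 = 3877.5
I: 5·14.7 + 3·1223 + 2·0 = 3742.5
J: 5·11.7 + 3·465 + 2·3 = 1459.5
K: 5·13.2 + 3·948 + 2·2 = 2914.0
L: 5·10.5 + 3·298 + 2·3 = 952.5
Lowest: E at 637.0.

E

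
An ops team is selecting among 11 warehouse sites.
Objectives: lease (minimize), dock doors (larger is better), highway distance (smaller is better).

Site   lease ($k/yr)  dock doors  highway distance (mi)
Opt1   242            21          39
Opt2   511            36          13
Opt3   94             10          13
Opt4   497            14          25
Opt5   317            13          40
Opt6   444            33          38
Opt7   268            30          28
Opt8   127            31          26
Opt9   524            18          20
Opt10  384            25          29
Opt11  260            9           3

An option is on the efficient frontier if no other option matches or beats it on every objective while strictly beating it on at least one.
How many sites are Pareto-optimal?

6

Opt1: dominated by Opt8 (lease 127≤242, dock doors 31≥21, highway distance 26≤39).
Opt2: not dominated (best dock doors).
Opt3: not dominated (best lease).
Opt4: not dominated.
Opt5: dominated by Opt1 (lease 242≤317, dock doors 21≥13, highway distance 39≤40).
Opt6: not dominated.
Opt7: dominated by Opt8 (lease 127≤268, dock doors 31≥30, highway distance 26≤28).
Opt8: not dominated.
Opt9: dominated by Opt2 (lease 511≤524, dock doors 36≥18, highway distance 13≤20).
Opt10: dominated by Opt7 (lease 268≤384, dock doors 30≥25, highway distance 28≤29).
Opt11: not dominated (best highway distance).
Pareto-optimal: Opt2, Opt3, Opt4, Opt6, Opt8, Opt11 → 6.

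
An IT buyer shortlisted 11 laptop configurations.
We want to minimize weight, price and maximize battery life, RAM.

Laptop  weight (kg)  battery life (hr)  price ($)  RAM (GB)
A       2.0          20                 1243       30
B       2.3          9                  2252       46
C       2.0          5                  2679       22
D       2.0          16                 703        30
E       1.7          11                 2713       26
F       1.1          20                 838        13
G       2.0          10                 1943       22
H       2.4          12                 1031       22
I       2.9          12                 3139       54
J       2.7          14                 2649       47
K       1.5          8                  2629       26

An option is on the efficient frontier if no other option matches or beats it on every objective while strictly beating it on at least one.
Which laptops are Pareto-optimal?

A, B, D, E, F, I, J, K

A: not dominated.
B: not dominated.
C: dominated by A (weight 2.0≤2.0, battery life 20≥5, price 1243≤2679, RAM 30≥22).
D: not dominated (best price).
E: not dominated.
F: not dominated (best weight).
G: dominated by A (weight 2.0≤2.0, battery life 20≥10, price 1243≤1943, RAM 30≥22).
H: dominated by D (weight 2.0≤2.4, battery life 16≥12, price 703≤1031, RAM 30≥22).
I: not dominated (best RAM).
J: not dominated.
K: not dominated.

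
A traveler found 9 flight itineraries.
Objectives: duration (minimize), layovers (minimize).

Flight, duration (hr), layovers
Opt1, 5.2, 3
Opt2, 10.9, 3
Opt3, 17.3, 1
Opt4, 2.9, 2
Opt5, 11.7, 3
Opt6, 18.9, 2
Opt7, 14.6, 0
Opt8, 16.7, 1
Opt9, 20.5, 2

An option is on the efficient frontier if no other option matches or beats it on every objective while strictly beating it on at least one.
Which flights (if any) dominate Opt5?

Opt1, Opt2, Opt4

Opt1: duration 5.2≤11.7, layovers 3≤3 — dominates Opt5.
Opt2: duration 10.9≤11.7, layovers 3≤3 — dominates Opt5.
Opt4: duration 2.9≤11.7, layovers 2≤3 — dominates Opt5.
Others (Opt3, Opt6, Opt7, Opt8, Opt9) are each worse than Opt5 on at least one objective.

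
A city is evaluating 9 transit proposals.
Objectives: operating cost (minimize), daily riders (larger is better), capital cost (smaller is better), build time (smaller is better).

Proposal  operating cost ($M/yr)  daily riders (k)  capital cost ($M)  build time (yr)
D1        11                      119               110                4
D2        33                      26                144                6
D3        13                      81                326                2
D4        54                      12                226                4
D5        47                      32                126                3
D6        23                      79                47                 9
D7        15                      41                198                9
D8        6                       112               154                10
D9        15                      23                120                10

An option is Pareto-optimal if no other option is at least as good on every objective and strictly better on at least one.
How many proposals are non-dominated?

D1: not dominated (best daily riders).
D2: dominated by D1 (operating cost 11≤33, daily riders 119≥26, capital cost 110≤144, build time 4≤6).
D3: not dominated (best build time).
D4: dominated by D1 (operating cost 11≤54, daily riders 119≥12, capital cost 110≤226, build time 4≤4).
D5: not dominated.
D6: not dominated (best capital cost).
D7: dominated by D1 (operating cost 11≤15, daily riders 119≥41, capital cost 110≤198, build time 4≤9).
D8: not dominated (best operating cost).
D9: dominated by D1 (operating cost 11≤15, daily riders 119≥23, capital cost 110≤120, build time 4≤10).
Pareto-optimal: D1, D3, D5, D6, D8 → 5.

5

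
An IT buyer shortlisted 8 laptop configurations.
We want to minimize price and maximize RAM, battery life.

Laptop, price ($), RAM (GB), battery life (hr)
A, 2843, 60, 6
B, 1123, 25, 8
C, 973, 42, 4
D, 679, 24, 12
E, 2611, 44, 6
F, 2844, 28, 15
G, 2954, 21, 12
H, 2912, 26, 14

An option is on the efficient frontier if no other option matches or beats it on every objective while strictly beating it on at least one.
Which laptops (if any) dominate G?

D, F, H

D: price 679≤2954, RAM 24≥21, battery life 12≥12 — dominates G.
F: price 2844≤2954, RAM 28≥21, battery life 15≥12 — dominates G.
H: price 2912≤2954, RAM 26≥21, battery life 14≥12 — dominates G.
Others (A, B, C, E) are each worse than G on at least one objective.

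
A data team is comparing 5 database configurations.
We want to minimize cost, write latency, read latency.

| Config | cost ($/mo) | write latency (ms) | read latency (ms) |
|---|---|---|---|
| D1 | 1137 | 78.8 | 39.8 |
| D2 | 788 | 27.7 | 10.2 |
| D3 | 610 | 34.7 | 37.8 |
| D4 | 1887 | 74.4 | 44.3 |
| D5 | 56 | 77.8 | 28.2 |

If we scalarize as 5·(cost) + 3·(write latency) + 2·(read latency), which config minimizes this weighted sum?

D5

D1: 5·1137 + 3·78.8 + 2·39.8 = 6001.0
D2: 5·788 + 3·27.7 + 2·10.2 = 4043.5
D3: 5·610 + 3·34.7 + 2·37.8 = 3229.7
D4: 5·1887 + 3·74.4 + 2·44.3 = 9746.8
D5: 5·56 + 3·77.8 + 2·28.2 = 569.8
Lowest: D5 at 569.8.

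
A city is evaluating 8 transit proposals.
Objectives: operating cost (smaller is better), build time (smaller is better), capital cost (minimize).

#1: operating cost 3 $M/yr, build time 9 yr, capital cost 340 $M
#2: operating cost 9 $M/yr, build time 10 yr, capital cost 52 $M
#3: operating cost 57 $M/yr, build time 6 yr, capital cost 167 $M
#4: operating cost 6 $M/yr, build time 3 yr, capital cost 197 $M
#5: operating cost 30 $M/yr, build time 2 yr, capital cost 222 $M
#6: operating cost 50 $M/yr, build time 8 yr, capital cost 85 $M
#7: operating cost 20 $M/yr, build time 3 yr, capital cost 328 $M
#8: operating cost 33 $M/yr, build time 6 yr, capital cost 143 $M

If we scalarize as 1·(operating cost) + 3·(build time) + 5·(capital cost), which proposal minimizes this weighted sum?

#1: 1·3 + 3·9 + 5·340 = 1730
#2: 1·9 + 3·10 + 5·52 = 299
#3: 1·57 + 3·6 + 5·167 = 910
#4: 1·6 + 3·3 + 5·197 = 1000
#5: 1·30 + 3·2 + 5·222 = 1146
#6: 1·50 + 3·8 + 5·85 = 499
#7: 1·20 + 3·3 + 5·328 = 1669
#8: 1·33 + 3·6 + 5·143 = 766
Lowest: #2 at 299.

#2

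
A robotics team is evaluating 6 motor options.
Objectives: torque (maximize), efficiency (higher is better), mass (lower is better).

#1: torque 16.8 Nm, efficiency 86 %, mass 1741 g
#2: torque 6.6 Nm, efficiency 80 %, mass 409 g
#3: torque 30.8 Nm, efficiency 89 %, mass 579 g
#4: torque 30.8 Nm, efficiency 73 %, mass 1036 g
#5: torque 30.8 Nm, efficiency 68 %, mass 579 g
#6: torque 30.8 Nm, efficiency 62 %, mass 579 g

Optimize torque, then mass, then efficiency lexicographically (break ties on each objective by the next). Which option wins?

First maximize torque: best is 30.8, kept {#3, #4, #5, #6}.
Then minimize mass: best is 579, kept {#3, #5, #6}.
Then maximize efficiency: best is 89, kept {#3}.

#3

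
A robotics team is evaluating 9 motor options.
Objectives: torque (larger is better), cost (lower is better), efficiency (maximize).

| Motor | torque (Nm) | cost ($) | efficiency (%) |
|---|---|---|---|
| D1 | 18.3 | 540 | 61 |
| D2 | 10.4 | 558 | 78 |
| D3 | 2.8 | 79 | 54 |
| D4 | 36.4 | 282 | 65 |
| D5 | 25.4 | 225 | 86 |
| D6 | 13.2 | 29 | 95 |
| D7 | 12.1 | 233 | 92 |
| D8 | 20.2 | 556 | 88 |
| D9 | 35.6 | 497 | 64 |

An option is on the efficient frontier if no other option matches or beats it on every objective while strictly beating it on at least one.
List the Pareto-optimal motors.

D1: dominated by D4 (torque 36.4≥18.3, cost 282≤540, efficiency 65≥61).
D2: dominated by D5 (torque 25.4≥10.4, cost 225≤558, efficiency 86≥78).
D3: dominated by D6 (torque 13.2≥2.8, cost 29≤79, efficiency 95≥54).
D4: not dominated (best torque).
D5: not dominated.
D6: not dominated (best cost).
D7: dominated by D6 (torque 13.2≥12.1, cost 29≤233, efficiency 95≥92).
D8: not dominated.
D9: dominated by D4 (torque 36.4≥35.6, cost 282≤497, efficiency 65≥64).

D4, D5, D6, D8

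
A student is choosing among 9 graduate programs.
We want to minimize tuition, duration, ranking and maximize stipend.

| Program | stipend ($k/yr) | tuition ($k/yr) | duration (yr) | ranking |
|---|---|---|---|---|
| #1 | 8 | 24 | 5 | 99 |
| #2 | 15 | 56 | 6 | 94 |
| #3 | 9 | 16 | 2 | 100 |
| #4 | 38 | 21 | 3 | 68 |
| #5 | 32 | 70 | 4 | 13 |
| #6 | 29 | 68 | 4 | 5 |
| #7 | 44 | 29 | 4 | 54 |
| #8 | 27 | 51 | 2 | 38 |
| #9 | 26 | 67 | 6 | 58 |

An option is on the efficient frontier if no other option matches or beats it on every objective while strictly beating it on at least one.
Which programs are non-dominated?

#3, #4, #5, #6, #7, #8

#1: dominated by #4 (stipend 38≥8, tuition 21≤24, duration 3≤5, ranking 68≤99).
#2: dominated by #4 (stipend 38≥15, tuition 21≤56, duration 3≤6, ranking 68≤94).
#3: not dominated (best tuition).
#4: not dominated.
#5: not dominated.
#6: not dominated (best ranking).
#7: not dominated (best stipend).
#8: not dominated.
#9: dominated by #7 (stipend 44≥26, tuition 29≤67, duration 4≤6, ranking 54≤58).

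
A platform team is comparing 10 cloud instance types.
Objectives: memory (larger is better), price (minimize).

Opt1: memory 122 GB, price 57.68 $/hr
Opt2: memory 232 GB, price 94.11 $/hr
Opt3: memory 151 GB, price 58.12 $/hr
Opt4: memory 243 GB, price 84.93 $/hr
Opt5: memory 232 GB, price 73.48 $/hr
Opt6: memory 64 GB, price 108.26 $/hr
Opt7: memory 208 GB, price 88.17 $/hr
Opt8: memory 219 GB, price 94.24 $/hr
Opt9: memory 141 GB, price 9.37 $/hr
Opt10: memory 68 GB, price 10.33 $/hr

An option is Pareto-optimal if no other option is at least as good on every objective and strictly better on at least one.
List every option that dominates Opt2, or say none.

Opt4: memory 243≥232, price 84.93≤94.11 — dominates Opt2.
Opt5: memory 232≥232, price 73.48≤94.11 — dominates Opt2.
Others (Opt1, Opt3, Opt6, Opt7, Opt8, Opt9, Opt10) are each worse than Opt2 on at least one objective.

Opt4, Opt5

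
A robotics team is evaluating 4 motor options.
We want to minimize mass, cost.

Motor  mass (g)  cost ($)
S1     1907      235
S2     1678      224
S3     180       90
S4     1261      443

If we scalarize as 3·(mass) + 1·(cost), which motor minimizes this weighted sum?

S1: 3·1907 + 1·235 = 5956
S2: 3·1678 + 1·224 = 5258
S3: 3·180 + 1·90 = 630
S4: 3·1261 + 1·443 = 4226
Lowest: S3 at 630.

S3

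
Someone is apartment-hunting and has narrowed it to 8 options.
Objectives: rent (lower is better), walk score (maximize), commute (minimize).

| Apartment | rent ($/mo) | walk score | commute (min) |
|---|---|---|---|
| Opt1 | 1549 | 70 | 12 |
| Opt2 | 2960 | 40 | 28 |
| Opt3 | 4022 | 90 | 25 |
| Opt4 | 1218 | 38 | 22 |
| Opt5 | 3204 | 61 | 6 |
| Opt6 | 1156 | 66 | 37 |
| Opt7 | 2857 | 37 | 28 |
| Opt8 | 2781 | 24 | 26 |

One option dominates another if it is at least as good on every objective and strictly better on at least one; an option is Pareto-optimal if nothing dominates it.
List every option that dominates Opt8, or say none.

Opt1, Opt4

Opt1: rent 1549≤2781, walk score 70≥24, commute 12≤26 — dominates Opt8.
Opt4: rent 1218≤2781, walk score 38≥24, commute 22≤26 — dominates Opt8.
Others (Opt2, Opt3, Opt5, Opt6, Opt7) are each worse than Opt8 on at least one objective.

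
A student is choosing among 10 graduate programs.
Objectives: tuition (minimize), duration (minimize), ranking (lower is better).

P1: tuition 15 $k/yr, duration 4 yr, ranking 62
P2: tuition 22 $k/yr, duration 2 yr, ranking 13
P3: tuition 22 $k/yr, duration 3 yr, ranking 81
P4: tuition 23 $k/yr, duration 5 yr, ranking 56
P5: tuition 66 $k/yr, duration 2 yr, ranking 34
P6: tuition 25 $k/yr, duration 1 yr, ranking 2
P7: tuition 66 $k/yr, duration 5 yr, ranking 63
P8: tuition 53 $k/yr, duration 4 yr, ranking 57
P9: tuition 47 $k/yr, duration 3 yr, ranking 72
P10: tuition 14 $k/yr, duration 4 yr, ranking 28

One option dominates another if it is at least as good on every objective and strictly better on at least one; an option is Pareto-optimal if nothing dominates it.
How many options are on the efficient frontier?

P1: dominated by P10 (tuition 14≤15, duration 4≤4, ranking 28≤62).
P2: not dominated.
P3: dominated by P2 (tuition 22≤22, duration 2≤3, ranking 13≤81).
P4: dominated by P2 (tuition 22≤23, duration 2≤5, ranking 13≤56).
P5: dominated by P2 (tuition 22≤66, duration 2≤2, ranking 13≤34).
P6: not dominated (best duration).
P7: dominated by P1 (tuition 15≤66, duration 4≤5, ranking 62≤63).
P8: dominated by P2 (tuition 22≤53, duration 2≤4, ranking 13≤57).
P9: dominated by P2 (tuition 22≤47, duration 2≤3, ranking 13≤72).
P10: not dominated (best tuition).
Pareto-optimal: P2, P6, P10 → 3.

3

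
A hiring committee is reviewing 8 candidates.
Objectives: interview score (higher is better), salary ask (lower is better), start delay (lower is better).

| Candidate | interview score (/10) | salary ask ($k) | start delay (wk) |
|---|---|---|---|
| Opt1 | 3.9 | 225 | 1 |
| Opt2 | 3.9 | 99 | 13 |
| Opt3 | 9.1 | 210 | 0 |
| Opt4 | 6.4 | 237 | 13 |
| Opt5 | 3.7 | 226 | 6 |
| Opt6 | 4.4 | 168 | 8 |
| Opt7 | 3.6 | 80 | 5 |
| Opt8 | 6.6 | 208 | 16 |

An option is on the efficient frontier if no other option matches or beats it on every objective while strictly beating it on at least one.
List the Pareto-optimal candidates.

Opt2, Opt3, Opt6, Opt7, Opt8

Opt1: dominated by Opt3 (interview score 9.1≥3.9, salary ask 210≤225, start delay 0≤1).
Opt2: not dominated.
Opt3: not dominated (best interview score).
Opt4: dominated by Opt3 (interview score 9.1≥6.4, salary ask 210≤237, start delay 0≤13).
Opt5: dominated by Opt1 (interview score 3.9≥3.7, salary ask 225≤226, start delay 1≤6).
Opt6: not dominated.
Opt7: not dominated (best salary ask).
Opt8: not dominated.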